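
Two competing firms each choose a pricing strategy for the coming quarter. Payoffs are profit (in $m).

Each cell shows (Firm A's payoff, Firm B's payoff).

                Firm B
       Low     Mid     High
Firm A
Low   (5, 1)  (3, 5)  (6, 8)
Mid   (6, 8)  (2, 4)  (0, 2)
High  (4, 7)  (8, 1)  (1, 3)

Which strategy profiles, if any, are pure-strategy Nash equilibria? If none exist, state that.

Pure-strategy Nash equilibria: (Low, High), (Mid, Low)

(Low, Low): Firm A can switch to Mid (5 → 6). Not NE.
(Low, Mid): Firm A can switch to High (3 → 8). Not NE.
(Low, High): Firm A gets 6, best alternative 1; Firm B gets 8, best alternative 5. No profitable deviation — NE.
(Mid, Low): Firm A gets 6, best alternative 5; Firm B gets 8, best alternative 4. No profitable deviation — NE.
(Mid, Mid): Firm A can switch to Low (2 → 3). Not NE.
(Mid, High): Firm A can switch to Low (0 → 6). Not NE.
(High, Low): Firm A can switch to Low (4 → 5). Not NE.
(High, Mid): Firm B can switch to Low (1 → 7). Not NE.
(High, High): Firm A can switch to Low (1 → 6). Not NE.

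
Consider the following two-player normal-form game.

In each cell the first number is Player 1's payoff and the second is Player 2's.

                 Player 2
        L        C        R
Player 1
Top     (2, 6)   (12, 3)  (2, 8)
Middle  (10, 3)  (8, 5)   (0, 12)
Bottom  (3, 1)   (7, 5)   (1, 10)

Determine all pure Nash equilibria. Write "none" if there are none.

Mark each player's best response to every combination of opponents' strategies; a profile where every player is best-responding is a pure Nash equilibrium.
Player 1 against L: payoffs 2, 10, 3 → best response Middle.
Player 1 against C: payoffs 12, 8, 7 → best response Top.
Player 1 against R: payoffs 2, 0, 1 → best response Top.
Player 2 against Top: payoffs 6, 3, 8 → best response R.
Player 2 against Middle: payoffs 3, 5, 12 → best response R.
Player 2 against Bottom: payoffs 1, 5, 10 → best response R.
Mutual best responses: (Top, R).

Pure NE: (Top, R)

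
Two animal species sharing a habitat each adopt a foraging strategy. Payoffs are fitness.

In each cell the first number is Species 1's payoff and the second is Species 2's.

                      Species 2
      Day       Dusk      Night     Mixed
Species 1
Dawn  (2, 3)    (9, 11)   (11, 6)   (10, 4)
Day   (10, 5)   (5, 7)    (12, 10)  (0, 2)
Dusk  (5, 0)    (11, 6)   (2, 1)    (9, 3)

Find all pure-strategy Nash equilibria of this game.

For each strategy profile, look for a profitable unilateral deviation.
(Dawn, Day): Species 1 can switch to Day (2 → 10). Not NE.
(Dawn, Dusk): Species 1 can switch to Dusk (9 → 11). Not NE.
(Dawn, Night): Species 1 can switch to Day (11 → 12). Not NE.
(Dawn, Mixed): Species 2 can switch to Dusk (4 → 11). Not NE.
(Day, Day): Species 2 can switch to Dusk (5 → 7). Not NE.
(Day, Dusk): Species 1 can switch to Dawn (5 → 9). Not NE.
(Day, Night): Species 1 gets 12, best alternative 11; Species 2 gets 10, best alternative 7. No profitable deviation — NE.
(Day, Mixed): Species 1 can switch to Dawn (0 → 10). Not NE.
(Dusk, Day): Species 1 can switch to Day (5 → 10). Not NE.
(Dusk, Dusk): Species 1 gets 11, best alternative 9; Species 2 gets 6, best alternative 3. No profitable deviation — NE.
(Dusk, Night): Species 1 can switch to Dawn (2 → 11). Not NE.
(Dusk, Mixed): Species 1 can switch to Dawn (9 → 10). Not NE.

The pure Nash equilibria are (Day, Night), (Dusk, Dusk).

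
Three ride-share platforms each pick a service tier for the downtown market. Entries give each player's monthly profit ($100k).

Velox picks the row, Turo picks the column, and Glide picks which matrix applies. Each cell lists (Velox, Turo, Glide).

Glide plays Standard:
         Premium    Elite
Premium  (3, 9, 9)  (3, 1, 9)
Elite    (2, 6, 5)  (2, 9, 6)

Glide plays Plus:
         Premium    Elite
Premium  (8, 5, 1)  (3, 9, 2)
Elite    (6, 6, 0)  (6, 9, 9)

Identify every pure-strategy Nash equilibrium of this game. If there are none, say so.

Velox against (Premium, Standard): payoffs 3, 2 → best response Premium.
Velox against (Premium, Plus): payoffs 8, 6 → best response Premium.
Velox against (Elite, Standard): payoffs 3, 2 → best response Premium.
Velox against (Elite, Plus): payoffs 3, 6 → best response Elite.
Turo against (Premium, Standard): payoffs 9, 1 → best response Premium.
Turo against (Premium, Plus): payoffs 5, 9 → best response Elite.
Turo against (Elite, Standard): payoffs 6, 9 → best response Elite.
Turo against (Elite, Plus): payoffs 6, 9 → best response Elite.
Glide against (Premium, Premium): payoffs 9, 1 → best response Standard.
Glide against (Premium, Elite): payoffs 9, 2 → best response Standard.
Glide against (Elite, Premium): payoffs 5, 0 → best response Standard.
Glide against (Elite, Elite): payoffs 6, 9 → best response Plus.
Mutual best responses: (Premium, Premium, Standard); (Elite, Elite, Plus).

The pure Nash equilibria are (Premium, Premium, Standard); (Elite, Elite, Plus).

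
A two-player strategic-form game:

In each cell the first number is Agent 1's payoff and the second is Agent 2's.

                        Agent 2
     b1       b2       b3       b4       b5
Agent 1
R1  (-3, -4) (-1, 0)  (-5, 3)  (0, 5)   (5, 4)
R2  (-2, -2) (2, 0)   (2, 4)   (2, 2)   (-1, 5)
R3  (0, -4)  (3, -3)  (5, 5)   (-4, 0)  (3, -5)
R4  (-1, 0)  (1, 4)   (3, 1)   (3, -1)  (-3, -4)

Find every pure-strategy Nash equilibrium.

(R3, b3)

(R1, b1): Agent 1 can switch to R2 (-3 → -2). Not NE.
(R1, b2): Agent 1 can switch to R2 (-1 → 2). Not NE.
(R1, b3): Agent 1 can switch to R2 (-5 → 2). Not NE.
(R1, b4): Agent 1 can switch to R2 (0 → 2). Not NE.
(R1, b5): Agent 2 can switch to b4 (4 → 5). Not NE.
(R2, b1): Agent 1 can switch to R3 (-2 → 0). Not NE.
(R3, b3): Agent 1 gets 5, best alternative 3; Agent 2 gets 5, best alternative 0. No profitable deviation — NE.
(The remaining 13 profiles each have a profitable deviation by the same check.)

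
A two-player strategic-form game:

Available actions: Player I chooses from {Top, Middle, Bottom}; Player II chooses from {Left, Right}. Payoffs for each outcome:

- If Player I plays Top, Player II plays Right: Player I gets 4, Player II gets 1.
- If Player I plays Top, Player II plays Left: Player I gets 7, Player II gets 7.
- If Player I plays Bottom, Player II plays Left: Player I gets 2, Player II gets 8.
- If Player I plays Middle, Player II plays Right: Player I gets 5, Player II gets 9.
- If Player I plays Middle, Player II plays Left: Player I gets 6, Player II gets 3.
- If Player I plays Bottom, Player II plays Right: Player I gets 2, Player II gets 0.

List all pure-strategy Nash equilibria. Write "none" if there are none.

Pure-strategy Nash equilibria: (Top, Left); (Middle, Right)

(Top, Left): Player I gets 7, best alternative 6; Player II gets 7, best alternative 1. No profitable deviation — NE.
(Top, Right): Player I can switch to Middle (4 → 5). Not NE.
(Middle, Left): Player I can switch to Top (6 → 7). Not NE.
(Middle, Right): Player I gets 5, best alternative 4; Player II gets 9, best alternative 3. No profitable deviation — NE.
(Bottom, Left): Player I can switch to Top (2 → 7). Not NE.
(Bottom, Right): Player I can switch to Top (2 → 4). Not NE.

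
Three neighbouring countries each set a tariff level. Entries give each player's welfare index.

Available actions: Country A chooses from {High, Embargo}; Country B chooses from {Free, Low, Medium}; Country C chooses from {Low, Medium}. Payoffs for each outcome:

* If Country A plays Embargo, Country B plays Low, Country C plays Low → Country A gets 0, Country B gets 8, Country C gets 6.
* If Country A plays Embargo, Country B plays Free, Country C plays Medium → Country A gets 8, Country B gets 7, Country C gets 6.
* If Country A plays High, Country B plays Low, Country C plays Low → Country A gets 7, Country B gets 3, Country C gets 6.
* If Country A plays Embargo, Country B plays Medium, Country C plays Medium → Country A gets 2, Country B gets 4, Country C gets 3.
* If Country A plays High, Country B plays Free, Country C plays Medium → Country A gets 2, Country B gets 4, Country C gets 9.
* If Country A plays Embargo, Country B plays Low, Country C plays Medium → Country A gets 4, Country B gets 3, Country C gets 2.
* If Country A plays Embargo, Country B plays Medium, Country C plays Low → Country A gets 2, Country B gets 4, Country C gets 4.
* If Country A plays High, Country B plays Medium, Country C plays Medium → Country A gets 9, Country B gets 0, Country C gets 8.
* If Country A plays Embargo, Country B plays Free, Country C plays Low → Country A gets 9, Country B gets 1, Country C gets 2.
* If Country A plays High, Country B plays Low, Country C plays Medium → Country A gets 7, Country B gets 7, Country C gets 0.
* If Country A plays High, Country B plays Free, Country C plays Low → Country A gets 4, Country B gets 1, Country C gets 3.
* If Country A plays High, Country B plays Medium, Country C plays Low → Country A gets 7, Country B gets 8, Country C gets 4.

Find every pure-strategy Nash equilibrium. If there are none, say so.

(Embargo, Free, Medium)

Country A against (Free, Low): payoffs 4, 9 → best response Embargo.
Country A against (Free, Medium): payoffs 2, 8 → best response Embargo.
Country A against (Low, Low): payoffs 7, 0 → best response High.
Country A against (Low, Medium): payoffs 7, 4 → best response High.
Country A against (Medium, Low): payoffs 7, 2 → best response High.
Country A against (Medium, Medium): payoffs 9, 2 → best response High.
Country B against (High, Low): payoffs 1, 3, 8 → best response Medium.
Country B against (High, Medium): payoffs 4, 7, 0 → best response Low.
Country B against (Embargo, Low): payoffs 1, 8, 4 → best response Low.
Country B against (Embargo, Medium): payoffs 7, 3, 4 → best response Free.
Country C against (High, Free): payoffs 3, 9 → best response Medium.
Country C against (High, Low): payoffs 6, 0 → best response Low.
Country C against (High, Medium): payoffs 4, 8 → best response Medium.
Country C against (Embargo, Free): payoffs 2, 6 → best response Medium.
Country C against (Embargo, Low): payoffs 6, 2 → best response Low.
Country C against (Embargo, Medium): payoffs 4, 3 → best response Low.
Mutual best responses: (Embargo, Free, Medium).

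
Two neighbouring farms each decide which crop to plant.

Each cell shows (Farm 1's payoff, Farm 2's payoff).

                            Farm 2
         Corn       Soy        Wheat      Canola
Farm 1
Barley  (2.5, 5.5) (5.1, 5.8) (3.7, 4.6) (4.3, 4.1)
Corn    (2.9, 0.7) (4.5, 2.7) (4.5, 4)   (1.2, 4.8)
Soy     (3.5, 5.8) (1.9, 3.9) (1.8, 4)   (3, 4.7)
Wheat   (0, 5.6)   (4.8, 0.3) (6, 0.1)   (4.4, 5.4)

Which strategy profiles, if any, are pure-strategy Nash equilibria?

For each player, find the best response to each opponent profile; mutual best responses are the pure NE.
Farm 1 against Corn: payoffs 2.5, 2.9, 3.5, 0 → best response Soy.
Farm 1 against Soy: payoffs 5.1, 4.5, 1.9, 4.8 → best response Barley.
Farm 1 against Wheat: payoffs 3.7, 4.5, 1.8, 6 → best response Wheat.
Farm 1 against Canola: payoffs 4.3, 1.2, 3, 4.4 → best response Wheat.
Farm 2 against Barley: payoffs 5.5, 5.8, 4.6, 4.1 → best response Soy.
Farm 2 against Corn: payoffs 0.7, 2.7, 4, 4.8 → best response Canola.
Farm 2 against Soy: payoffs 5.8, 3.9, 4, 4.7 → best response Corn.
Farm 2 against Wheat: payoffs 5.6, 0.3, 0.1, 5.4 → best response Corn.
Mutual best responses: (Barley, Soy); (Soy, Corn).

Pure-strategy Nash equilibria: (Barley, Soy); (Soy, Corn)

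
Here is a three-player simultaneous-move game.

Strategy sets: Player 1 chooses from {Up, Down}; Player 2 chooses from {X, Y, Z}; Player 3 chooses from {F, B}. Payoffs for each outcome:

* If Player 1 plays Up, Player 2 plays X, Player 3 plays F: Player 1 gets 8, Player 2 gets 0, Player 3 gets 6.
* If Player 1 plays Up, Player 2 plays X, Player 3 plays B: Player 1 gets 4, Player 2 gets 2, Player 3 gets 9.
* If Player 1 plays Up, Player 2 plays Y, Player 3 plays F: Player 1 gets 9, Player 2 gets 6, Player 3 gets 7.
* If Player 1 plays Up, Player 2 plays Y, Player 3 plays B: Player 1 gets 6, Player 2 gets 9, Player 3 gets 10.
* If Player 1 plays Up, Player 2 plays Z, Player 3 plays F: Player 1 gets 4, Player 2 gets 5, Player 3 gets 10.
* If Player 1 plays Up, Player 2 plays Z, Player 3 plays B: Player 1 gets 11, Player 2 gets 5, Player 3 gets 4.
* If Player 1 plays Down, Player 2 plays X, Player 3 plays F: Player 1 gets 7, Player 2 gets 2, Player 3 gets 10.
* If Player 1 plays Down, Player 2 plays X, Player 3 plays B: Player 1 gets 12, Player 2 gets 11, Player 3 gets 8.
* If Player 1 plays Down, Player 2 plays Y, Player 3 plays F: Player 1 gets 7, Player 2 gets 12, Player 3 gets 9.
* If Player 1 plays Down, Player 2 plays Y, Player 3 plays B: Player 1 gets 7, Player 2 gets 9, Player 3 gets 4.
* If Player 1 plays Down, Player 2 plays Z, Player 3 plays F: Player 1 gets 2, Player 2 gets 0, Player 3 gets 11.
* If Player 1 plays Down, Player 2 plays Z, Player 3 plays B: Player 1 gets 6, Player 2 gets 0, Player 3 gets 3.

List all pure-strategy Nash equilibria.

(Up, X, F): Player 2 can switch to Y (0 → 6). Not NE.
(Up, X, B): Player 1 can switch to Down (4 → 12). Not NE.
(Up, Y, F): Player 3 can switch to B (7 → 10). Not NE.
(Up, Y, B): Player 1 can switch to Down (6 → 7). Not NE.
(Up, Z, F): Player 2 can switch to Y (5 → 6). Not NE.
(Up, Z, B): Player 2 can switch to Y (5 → 9). Not NE.
(Down, X, F): Player 1 can switch to Up (7 → 8). Not NE.
(Down, X, B): Player 3 can switch to F (8 → 10). Not NE.
(Down, Y, F): Player 1 can switch to Up (7 → 9). Not NE.
(Down, Y, B): Player 2 can switch to X (9 → 11). Not NE.
(The remaining 2 profiles each have a profitable deviation by the same check.)

This game has no pure Nash equilibrium.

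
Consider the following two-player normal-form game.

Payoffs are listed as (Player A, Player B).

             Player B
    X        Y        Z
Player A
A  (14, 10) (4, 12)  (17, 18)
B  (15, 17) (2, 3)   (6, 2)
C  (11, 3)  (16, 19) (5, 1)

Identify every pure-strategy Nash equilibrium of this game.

Mark each player's best response to every combination of opponents' strategies; a profile where every player is best-responding is a pure Nash equilibrium.
Player A against X: payoffs 14, 15, 11 → best response B.
Player A against Y: payoffs 4, 2, 16 → best response C.
Player A against Z: payoffs 17, 6, 5 → best response A.
Player B against A: payoffs 10, 12, 18 → best response Z.
Player B against B: payoffs 17, 3, 2 → best response X.
Player B against C: payoffs 3, 19, 1 → best response Y.
Mutual best responses: (A, Z); (B, X); (C, Y).

The pure Nash equilibria are (A, Z), (B, X), (C, Y).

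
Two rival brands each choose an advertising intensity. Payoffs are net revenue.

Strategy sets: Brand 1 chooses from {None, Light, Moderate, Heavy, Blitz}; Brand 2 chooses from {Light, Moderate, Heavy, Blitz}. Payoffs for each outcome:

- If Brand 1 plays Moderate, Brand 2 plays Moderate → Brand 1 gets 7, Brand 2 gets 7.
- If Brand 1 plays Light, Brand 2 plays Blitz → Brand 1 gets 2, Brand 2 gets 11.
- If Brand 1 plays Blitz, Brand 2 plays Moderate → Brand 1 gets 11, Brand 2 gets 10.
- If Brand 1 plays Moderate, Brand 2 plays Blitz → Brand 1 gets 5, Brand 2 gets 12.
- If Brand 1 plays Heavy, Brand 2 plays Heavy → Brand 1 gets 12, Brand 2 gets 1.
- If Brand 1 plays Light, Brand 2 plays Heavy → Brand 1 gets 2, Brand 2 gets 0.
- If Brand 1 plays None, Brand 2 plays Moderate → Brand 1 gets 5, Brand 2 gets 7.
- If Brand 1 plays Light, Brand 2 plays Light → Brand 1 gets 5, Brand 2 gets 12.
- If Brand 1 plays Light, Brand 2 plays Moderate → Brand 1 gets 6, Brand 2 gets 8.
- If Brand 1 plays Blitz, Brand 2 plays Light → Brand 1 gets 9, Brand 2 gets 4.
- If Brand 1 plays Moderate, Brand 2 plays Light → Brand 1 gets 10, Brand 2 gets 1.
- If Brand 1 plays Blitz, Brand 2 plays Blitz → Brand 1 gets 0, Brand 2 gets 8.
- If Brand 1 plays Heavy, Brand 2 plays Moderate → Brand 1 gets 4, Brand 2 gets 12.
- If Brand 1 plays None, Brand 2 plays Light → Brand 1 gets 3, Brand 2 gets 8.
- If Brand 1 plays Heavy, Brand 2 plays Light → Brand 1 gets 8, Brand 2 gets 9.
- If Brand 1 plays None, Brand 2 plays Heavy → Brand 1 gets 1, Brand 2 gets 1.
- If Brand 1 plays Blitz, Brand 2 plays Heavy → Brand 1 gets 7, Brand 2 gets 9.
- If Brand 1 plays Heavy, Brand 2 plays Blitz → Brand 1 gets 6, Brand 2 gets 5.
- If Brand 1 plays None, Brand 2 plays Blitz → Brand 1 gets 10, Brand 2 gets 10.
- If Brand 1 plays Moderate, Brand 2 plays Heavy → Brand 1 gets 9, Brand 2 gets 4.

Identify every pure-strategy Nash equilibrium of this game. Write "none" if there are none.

Pure-strategy Nash equilibria: (None, Blitz); (Blitz, Moderate)

Brand 1 against Light: payoffs 3, 5, 10, 8, 9 → best response Moderate.
Brand 1 against Moderate: payoffs 5, 6, 7, 4, 11 → best response Blitz.
Brand 1 against Heavy: payoffs 1, 2, 9, 12, 7 → best response Heavy.
Brand 1 against Blitz: payoffs 10, 2, 5, 6, 0 → best response None.
Brand 2 against None: payoffs 8, 7, 1, 10 → best response Blitz.
Brand 2 against Light: payoffs 12, 8, 0, 11 → best response Light.
Brand 2 against Moderate: payoffs 1, 7, 4, 12 → best response Blitz.
Brand 2 against Heavy: payoffs 9, 12, 1, 5 → best response Moderate.
Brand 2 against Blitz: payoffs 4, 10, 9, 8 → best response Moderate.
Mutual best responses: (None, Blitz); (Blitz, Moderate).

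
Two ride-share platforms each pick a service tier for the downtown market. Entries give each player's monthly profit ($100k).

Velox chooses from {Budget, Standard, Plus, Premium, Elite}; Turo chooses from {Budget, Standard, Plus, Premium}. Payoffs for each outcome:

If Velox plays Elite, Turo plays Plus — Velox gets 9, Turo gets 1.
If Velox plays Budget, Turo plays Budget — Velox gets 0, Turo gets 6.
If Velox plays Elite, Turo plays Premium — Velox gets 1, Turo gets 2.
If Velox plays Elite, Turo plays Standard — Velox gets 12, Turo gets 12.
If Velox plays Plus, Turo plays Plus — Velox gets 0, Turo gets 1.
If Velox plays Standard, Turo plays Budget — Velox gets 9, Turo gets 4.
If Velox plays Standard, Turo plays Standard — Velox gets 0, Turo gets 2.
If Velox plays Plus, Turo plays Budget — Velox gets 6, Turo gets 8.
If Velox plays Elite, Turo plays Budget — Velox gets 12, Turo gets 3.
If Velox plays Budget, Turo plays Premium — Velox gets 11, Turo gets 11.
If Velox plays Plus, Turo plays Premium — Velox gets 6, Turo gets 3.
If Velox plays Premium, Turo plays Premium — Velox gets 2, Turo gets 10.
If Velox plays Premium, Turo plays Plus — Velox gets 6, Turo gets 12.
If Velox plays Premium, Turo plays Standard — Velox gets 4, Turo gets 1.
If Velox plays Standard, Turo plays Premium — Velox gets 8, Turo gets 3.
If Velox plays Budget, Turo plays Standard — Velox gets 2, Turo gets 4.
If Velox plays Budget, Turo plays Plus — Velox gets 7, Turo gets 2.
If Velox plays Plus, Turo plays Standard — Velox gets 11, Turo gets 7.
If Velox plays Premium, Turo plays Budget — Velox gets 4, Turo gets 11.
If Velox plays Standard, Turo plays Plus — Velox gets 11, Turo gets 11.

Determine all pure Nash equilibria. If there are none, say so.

The pure Nash equilibria are (Budget, Premium), (Standard, Plus), (Elite, Standard).

Velox against Budget: payoffs 0, 9, 6, 4, 12 → best response Elite.
Velox against Standard: payoffs 2, 0, 11, 4, 12 → best response Elite.
Velox against Plus: payoffs 7, 11, 0, 6, 9 → best response Standard.
Velox against Premium: payoffs 11, 8, 6, 2, 1 → best response Budget.
Turo against Budget: payoffs 6, 4, 2, 11 → best response Premium.
Turo against Standard: payoffs 4, 2, 11, 3 → best response Plus.
Turo against Plus: payoffs 8, 7, 1, 3 → best response Budget.
Turo against Premium: payoffs 11, 1, 12, 10 → best response Plus.
Turo against Elite: payoffs 3, 12, 1, 2 → best response Standard.
Mutual best responses: (Budget, Premium); (Standard, Plus); (Elite, Standard).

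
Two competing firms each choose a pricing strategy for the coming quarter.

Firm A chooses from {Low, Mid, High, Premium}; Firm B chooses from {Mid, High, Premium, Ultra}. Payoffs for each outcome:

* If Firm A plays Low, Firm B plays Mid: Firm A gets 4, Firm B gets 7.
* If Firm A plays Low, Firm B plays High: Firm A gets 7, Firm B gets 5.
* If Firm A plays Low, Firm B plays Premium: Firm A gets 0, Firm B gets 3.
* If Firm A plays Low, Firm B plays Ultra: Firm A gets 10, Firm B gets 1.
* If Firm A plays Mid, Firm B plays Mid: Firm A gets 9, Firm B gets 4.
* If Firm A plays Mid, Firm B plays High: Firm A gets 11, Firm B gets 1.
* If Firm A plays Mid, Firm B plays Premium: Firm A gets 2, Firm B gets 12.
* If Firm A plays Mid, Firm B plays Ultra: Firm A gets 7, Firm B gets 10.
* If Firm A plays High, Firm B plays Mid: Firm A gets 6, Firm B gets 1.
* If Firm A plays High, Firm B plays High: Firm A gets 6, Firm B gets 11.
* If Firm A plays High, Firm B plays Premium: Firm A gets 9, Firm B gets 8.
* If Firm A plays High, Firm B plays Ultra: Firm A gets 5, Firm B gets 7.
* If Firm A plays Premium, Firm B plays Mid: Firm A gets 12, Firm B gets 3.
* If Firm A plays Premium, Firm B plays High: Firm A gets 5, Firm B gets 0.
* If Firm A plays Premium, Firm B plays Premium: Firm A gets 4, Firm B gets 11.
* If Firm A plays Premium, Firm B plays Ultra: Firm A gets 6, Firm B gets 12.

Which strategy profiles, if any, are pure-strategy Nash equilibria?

This game has no pure Nash equilibrium.

For each strategy profile, look for a profitable unilateral deviation.
(Low, Mid): Firm A can switch to Mid (4 → 9). Not NE.
(Low, High): Firm A can switch to Mid (7 → 11). Not NE.
(Low, Premium): Firm A can switch to Mid (0 → 2). Not NE.
(Low, Ultra): Firm B can switch to Mid (1 → 7). Not NE.
(Mid, Mid): Firm A can switch to Premium (9 → 12). Not NE.
(Mid, High): Firm B can switch to Mid (1 → 4). Not NE.
(Mid, Premium): Firm A can switch to High (2 → 9). Not NE.
(Mid, Ultra): Firm A can switch to Low (7 → 10). Not NE.
(High, Mid): Firm A can switch to Mid (6 → 9). Not NE.
(High, High): Firm A can switch to Low (6 → 7). Not NE.
(High, Premium): Firm B can switch to High (8 → 11). Not NE.
(High, Ultra): Firm A can switch to Low (5 → 10). Not NE.
(The remaining 4 profiles each have a profitable deviation by the same check.)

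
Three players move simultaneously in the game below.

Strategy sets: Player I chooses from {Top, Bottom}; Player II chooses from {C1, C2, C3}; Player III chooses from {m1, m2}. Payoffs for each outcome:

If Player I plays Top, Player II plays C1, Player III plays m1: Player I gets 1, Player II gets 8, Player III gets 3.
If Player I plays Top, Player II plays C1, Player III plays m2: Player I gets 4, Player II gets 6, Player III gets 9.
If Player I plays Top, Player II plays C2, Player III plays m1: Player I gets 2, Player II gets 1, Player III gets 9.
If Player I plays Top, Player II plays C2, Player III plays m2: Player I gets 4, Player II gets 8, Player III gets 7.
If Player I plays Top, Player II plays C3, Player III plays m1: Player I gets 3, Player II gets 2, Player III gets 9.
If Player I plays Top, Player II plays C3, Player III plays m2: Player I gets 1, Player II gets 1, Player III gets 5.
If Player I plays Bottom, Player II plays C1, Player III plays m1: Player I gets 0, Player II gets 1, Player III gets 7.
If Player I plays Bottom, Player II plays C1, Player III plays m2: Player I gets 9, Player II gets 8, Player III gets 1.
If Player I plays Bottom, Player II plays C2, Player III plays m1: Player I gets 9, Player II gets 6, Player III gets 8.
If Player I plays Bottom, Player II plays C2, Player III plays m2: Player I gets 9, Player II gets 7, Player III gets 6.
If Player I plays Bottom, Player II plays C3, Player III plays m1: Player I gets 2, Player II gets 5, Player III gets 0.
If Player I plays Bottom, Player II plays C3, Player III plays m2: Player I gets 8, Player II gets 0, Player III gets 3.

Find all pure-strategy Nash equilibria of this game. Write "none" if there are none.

The unique pure-strategy Nash equilibrium is (Bottom, C2, m1).

For each strategy profile, look for a profitable unilateral deviation.
(Top, C1, m1): Player III can switch to m2 (3 → 9). Not NE.
(Top, C1, m2): Player I can switch to Bottom (4 → 9). Not NE.
(Top, C2, m1): Player I can switch to Bottom (2 → 9). Not NE.
(Top, C2, m2): Player I can switch to Bottom (4 → 9). Not NE.
(Top, C3, m1): Player II can switch to C1 (2 → 8). Not NE.
(Top, C3, m2): Player I can switch to Bottom (1 → 8). Not NE.
(Bottom, C1, m1): Player I can switch to Top (0 → 1). Not NE.
(Bottom, C1, m2): Player III can switch to m1 (1 → 7). Not NE.
(Bottom, C2, m1): Player I gets 9, best alternative 2; Player II gets 6, best alternative 5; Player III gets 8, best alternative 6. No profitable deviation — NE.
(The remaining 3 profiles each have a profitable deviation by the same check.)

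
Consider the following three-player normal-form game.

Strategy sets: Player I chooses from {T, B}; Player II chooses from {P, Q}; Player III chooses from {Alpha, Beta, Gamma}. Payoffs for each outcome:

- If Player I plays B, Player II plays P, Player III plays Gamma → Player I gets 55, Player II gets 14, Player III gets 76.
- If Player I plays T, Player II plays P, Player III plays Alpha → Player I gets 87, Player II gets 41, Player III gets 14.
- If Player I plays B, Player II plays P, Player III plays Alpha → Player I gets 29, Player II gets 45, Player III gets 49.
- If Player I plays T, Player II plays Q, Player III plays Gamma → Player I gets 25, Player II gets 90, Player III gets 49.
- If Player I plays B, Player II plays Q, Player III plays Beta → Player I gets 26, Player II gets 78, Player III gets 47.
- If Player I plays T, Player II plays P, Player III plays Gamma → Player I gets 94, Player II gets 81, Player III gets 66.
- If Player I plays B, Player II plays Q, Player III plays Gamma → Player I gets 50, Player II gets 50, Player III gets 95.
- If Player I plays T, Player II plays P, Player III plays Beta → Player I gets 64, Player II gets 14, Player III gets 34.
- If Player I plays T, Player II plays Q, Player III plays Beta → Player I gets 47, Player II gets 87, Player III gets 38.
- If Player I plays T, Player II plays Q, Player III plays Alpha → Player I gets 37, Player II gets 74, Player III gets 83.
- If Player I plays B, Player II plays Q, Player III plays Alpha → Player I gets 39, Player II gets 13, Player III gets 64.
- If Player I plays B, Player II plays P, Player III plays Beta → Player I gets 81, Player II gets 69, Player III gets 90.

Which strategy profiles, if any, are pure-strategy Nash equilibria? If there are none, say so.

Mark each player's best response to every combination of opponents' strategies; a profile where every player is best-responding is a pure Nash equilibrium.
Player I against (P, Alpha): payoffs 87, 29 → best response T.
Player I against (P, Beta): payoffs 64, 81 → best response B.
Player I against (P, Gamma): payoffs 94, 55 → best response T.
Player I against (Q, Alpha): payoffs 37, 39 → best response B.
Player I against (Q, Beta): payoffs 47, 26 → best response T.
Player I against (Q, Gamma): payoffs 25, 50 → best response B.
Player II against (T, Alpha): payoffs 41, 74 → best response Q.
Player II against (T, Beta): payoffs 14, 87 → best response Q.
Player II against (T, Gamma): payoffs 81, 90 → best response Q.
Player II against (B, Alpha): payoffs 45, 13 → best response P.
Player II against (B, Beta): payoffs 69, 78 → best response Q.
Player II against (B, Gamma): payoffs 14, 50 → best response Q.
Player III against (T, P): payoffs 14, 34, 66 → best response Gamma.
Player III against (T, Q): payoffs 83, 38, 49 → best response Alpha.
Player III against (B, P): payoffs 49, 90, 76 → best response Beta.
Player III against (B, Q): payoffs 64, 47, 95 → best response Gamma.
Mutual best responses: (B, Q, Gamma).

The unique pure-strategy Nash equilibrium is (B, Q, Gamma).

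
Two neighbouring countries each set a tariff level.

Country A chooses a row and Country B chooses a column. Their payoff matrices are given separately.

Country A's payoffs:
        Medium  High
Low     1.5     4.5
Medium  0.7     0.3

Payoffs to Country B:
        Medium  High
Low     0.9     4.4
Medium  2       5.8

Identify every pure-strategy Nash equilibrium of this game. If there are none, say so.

(Low, High)

Country A against Medium: payoffs 1.5, 0.7 → best response Low.
Country A against High: payoffs 4.5, 0.3 → best response Low.
Country B against Low: payoffs 0.9, 4.4 → best response High.
Country B against Medium: payoffs 2, 5.8 → best response High.
Mutual best responses: (Low, High).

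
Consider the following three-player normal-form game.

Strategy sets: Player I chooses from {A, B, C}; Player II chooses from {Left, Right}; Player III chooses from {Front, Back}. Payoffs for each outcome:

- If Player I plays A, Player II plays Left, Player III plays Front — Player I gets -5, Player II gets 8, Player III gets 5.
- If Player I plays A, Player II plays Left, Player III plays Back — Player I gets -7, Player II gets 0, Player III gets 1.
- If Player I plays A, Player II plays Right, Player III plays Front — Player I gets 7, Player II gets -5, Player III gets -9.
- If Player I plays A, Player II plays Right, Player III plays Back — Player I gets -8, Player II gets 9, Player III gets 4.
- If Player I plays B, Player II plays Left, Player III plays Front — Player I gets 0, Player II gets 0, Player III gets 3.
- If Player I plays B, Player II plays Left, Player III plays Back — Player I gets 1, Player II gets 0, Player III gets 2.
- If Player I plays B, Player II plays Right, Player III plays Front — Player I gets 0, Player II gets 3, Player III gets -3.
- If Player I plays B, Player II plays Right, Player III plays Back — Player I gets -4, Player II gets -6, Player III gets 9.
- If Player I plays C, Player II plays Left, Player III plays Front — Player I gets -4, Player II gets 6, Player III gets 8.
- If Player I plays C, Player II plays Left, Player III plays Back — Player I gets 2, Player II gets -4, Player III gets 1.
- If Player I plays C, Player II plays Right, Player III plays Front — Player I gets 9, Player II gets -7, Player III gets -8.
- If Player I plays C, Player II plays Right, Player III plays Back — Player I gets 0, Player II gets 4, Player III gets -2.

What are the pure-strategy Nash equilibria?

(A, Left, Front): Player I can switch to B (-5 → 0). Not NE.
(A, Left, Back): Player I can switch to B (-7 → 1). Not NE.
(A, Right, Front): Player I can switch to C (7 → 9). Not NE.
(A, Right, Back): Player I can switch to B (-8 → -4). Not NE.
(B, Left, Front): Player II can switch to Right (0 → 3). Not NE.
(B, Left, Back): Player I can switch to C (1 → 2). Not NE.
(B, Right, Front): Player I can switch to A (0 → 7). Not NE.
(B, Right, Back): Player I can switch to C (-4 → 0). Not NE.
(C, Left, Front): Player I can switch to B (-4 → 0). Not NE.
(C, Left, Back): Player II can switch to Right (-4 → 4). Not NE.
(C, Right, Front): Player II can switch to Left (-7 → 6). Not NE.
(C, Right, Back): Player I gets 0, best alternative -4; Player II gets 4, best alternative -4; Player III gets -2, best alternative -8. No profitable deviation — NE.

The unique pure-strategy Nash equilibrium is (C, Right, Back).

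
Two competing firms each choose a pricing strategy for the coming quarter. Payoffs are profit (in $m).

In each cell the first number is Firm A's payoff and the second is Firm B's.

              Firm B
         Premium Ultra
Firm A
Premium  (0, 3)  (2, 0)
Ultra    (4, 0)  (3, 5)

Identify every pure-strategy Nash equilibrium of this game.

(Ultra, Ultra)

Firm A against Premium: payoffs 0, 4 → best response Ultra.
Firm A against Ultra: payoffs 2, 3 → best response Ultra.
Firm B against Premium: payoffs 3, 0 → best response Premium.
Firm B against Ultra: payoffs 0, 5 → best response Ultra.
Mutual best responses: (Ultra, Ultra).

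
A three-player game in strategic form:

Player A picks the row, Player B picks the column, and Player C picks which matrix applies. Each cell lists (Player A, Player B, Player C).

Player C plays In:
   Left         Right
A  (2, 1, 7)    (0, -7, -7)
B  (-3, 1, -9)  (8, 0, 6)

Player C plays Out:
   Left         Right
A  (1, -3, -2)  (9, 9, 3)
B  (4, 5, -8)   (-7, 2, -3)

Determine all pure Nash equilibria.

Player A against (Left, In): payoffs 2, -3 → best response A.
Player A against (Left, Out): payoffs 1, 4 → best response B.
Player A against (Right, In): payoffs 0, 8 → best response B.
Player A against (Right, Out): payoffs 9, -7 → best response A.
Player B against (A, In): payoffs 1, -7 → best response Left.
Player B against (A, Out): payoffs -3, 9 → best response Right.
Player B against (B, In): payoffs 1, 0 → best response Left.
Player B against (B, Out): payoffs 5, 2 → best response Left.
Player C against (A, Left): payoffs 7, -2 → best response In.
Player C against (A, Right): payoffs -7, 3 → best response Out.
Player C against (B, Left): payoffs -9, -8 → best response Out.
Player C against (B, Right): payoffs 6, -3 → best response In.
Mutual best responses: (A, Left, In); (A, Right, Out); (B, Left, Out).

Pure-strategy Nash equilibria: (A, Left, In); (A, Right, Out); (B, Left, Out)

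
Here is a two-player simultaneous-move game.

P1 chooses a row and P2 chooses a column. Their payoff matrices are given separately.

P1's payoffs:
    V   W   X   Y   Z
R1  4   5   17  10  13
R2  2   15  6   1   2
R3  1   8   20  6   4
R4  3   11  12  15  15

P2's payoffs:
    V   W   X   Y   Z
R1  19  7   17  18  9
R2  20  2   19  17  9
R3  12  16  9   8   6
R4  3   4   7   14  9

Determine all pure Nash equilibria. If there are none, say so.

(R1, V): P1 gets 4, best alternative 3; P2 gets 19, best alternative 18. No profitable deviation — NE.
(R1, W): P1 can switch to R2 (5 → 15). Not NE.
(R1, X): P1 can switch to R3 (17 → 20). Not NE.
(R1, Y): P1 can switch to R4 (10 → 15). Not NE.
(R1, Z): P1 can switch to R4 (13 → 15). Not NE.
(R2, V): P1 can switch to R1 (2 → 4). Not NE.
(R2, W): P2 can switch to V (2 → 20). Not NE.
(R2, X): P1 can switch to R1 (6 → 17). Not NE.
(R2, Y): P1 can switch to R1 (1 → 10). Not NE.
(R2, Z): P1 can switch to R1 (2 → 13). Not NE.
(R3, V): P1 can switch to R1 (1 → 4). Not NE.
(R3, W): P1 can switch to R2 (8 → 15). Not NE.
(R3, X): P2 can switch to V (9 → 12). Not NE.
(R4, Y): P1 gets 15, best alternative 10; P2 gets 14, best alternative 9. No profitable deviation — NE.
(The remaining 6 profiles each have a profitable deviation by the same check.)

Pure-strategy Nash equilibria: (R1, V); (R4, Y)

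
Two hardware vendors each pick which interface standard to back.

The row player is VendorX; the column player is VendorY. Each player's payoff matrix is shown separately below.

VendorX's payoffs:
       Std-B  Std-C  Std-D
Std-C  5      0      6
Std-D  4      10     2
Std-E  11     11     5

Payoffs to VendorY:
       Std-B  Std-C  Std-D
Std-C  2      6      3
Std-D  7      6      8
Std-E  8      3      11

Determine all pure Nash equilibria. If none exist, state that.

(Std-C, Std-B): VendorX can switch to Std-E (5 → 11). Not NE.
(Std-C, Std-C): VendorX can switch to Std-D (0 → 10). Not NE.
(Std-C, Std-D): VendorY can switch to Std-C (3 → 6). Not NE.
(Std-D, Std-B): VendorX can switch to Std-C (4 → 5). Not NE.
(Std-D, Std-C): VendorX can switch to Std-E (10 → 11). Not NE.
(Std-D, Std-D): VendorX can switch to Std-C (2 → 6). Not NE.
(The remaining 3 profiles each have a profitable deviation by the same check.)

No pure-strategy Nash equilibrium.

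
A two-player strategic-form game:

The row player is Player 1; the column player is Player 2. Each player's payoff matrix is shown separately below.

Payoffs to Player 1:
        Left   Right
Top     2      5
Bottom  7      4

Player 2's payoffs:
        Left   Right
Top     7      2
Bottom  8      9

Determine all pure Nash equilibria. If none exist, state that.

Check each profile: it is a Nash equilibrium iff no player can strictly gain by switching unilaterally.
(Top, Left): Player 1 can switch to Bottom (2 → 7). Not NE.
(Top, Right): Player 2 can switch to Left (2 → 7). Not NE.
(Bottom, Left): Player 2 can switch to Right (8 → 9). Not NE.
(Bottom, Right): Player 1 can switch to Top (4 → 5). Not NE.

This game has no pure Nash equilibrium.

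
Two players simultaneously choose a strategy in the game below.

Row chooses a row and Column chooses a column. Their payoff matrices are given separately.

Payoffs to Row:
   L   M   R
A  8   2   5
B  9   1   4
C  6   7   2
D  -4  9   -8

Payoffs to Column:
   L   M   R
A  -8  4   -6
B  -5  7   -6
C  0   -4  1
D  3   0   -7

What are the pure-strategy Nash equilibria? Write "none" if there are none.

This game has no pure Nash equilibrium.

(A, L): Row can switch to B (8 → 9). Not NE.
(A, M): Row can switch to C (2 → 7). Not NE.
(A, R): Column can switch to M (-6 → 4). Not NE.
(B, L): Column can switch to M (-5 → 7). Not NE.
(B, M): Row can switch to A (1 → 2). Not NE.
(B, R): Row can switch to A (4 → 5). Not NE.
(C, L): Row can switch to A (6 → 8). Not NE.
(C, M): Row can switch to D (7 → 9). Not NE.
(C, R): Row can switch to A (2 → 5). Not NE.
(D, L): Row can switch to A (-4 → 8). Not NE.
(D, M): Column can switch to L (0 → 3). Not NE.
(D, R): Row can switch to A (-8 → 5). Not NE.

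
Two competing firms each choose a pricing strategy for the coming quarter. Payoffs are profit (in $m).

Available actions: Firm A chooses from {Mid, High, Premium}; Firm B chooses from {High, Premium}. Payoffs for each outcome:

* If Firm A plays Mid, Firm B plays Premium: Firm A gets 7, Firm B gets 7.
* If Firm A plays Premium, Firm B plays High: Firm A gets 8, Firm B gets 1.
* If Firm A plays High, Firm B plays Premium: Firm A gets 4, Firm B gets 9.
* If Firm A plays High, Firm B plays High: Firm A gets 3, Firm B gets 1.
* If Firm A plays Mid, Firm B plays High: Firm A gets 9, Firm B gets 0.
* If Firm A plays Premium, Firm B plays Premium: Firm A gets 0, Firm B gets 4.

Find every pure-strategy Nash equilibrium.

Firm A against High: payoffs 9, 3, 8 → best response Mid.
Firm A against Premium: payoffs 7, 4, 0 → best response Mid.
Firm B against Mid: payoffs 0, 7 → best response Premium.
Firm B against High: payoffs 1, 9 → best response Premium.
Firm B against Premium: payoffs 1, 4 → best response Premium.
Mutual best responses: (Mid, Premium).

The unique pure-strategy Nash equilibrium is (Mid, Premium).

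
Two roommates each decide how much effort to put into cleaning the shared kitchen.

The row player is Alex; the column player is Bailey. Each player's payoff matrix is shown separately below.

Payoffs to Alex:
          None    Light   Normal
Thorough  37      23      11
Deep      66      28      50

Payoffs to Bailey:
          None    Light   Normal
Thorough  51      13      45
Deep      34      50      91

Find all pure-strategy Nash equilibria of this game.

Alex against None: payoffs 37, 66 → best response Deep.
Alex against Light: payoffs 23, 28 → best response Deep.
Alex against Normal: payoffs 11, 50 → best response Deep.
Bailey against Thorough: payoffs 51, 13, 45 → best response None.
Bailey against Deep: payoffs 34, 50, 91 → best response Normal.
Mutual best responses: (Deep, Normal).

(Deep, Normal)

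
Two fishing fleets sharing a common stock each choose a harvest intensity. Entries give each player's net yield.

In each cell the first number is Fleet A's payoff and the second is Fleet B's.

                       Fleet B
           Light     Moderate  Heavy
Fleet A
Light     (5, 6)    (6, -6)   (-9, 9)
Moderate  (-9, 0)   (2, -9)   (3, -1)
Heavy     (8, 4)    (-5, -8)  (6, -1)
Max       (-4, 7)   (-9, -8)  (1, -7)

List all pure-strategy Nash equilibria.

(Light, Light): Fleet A can switch to Heavy (5 → 8). Not NE.
(Light, Moderate): Fleet B can switch to Light (-6 → 6). Not NE.
(Light, Heavy): Fleet A can switch to Moderate (-9 → 3). Not NE.
(Moderate, Light): Fleet A can switch to Light (-9 → 5). Not NE.
(Moderate, Moderate): Fleet A can switch to Light (2 → 6). Not NE.
(Moderate, Heavy): Fleet A can switch to Heavy (3 → 6). Not NE.
(Heavy, Light): Fleet A gets 8, best alternative 5; Fleet B gets 4, best alternative -1. No profitable deviation — NE.
(The remaining 5 profiles each have a profitable deviation by the same check.)

Pure NE: (Heavy, Light)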